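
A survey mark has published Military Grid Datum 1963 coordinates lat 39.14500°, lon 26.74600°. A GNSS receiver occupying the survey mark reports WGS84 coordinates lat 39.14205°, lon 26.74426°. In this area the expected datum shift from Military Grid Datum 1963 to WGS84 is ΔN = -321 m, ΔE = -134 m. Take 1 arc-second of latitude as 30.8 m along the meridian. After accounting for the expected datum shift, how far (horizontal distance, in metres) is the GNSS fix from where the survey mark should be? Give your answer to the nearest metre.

Observed coordinate differences: Δφ = -0.00295°, Δλ = -0.00174°.
Converting to metres (1° lat = 110880 m, cos φ = 0.775551): observed ΔN = -327.1 m, observed ΔE = -149.6 m.
Subtracting the expected shift leaves a residual of -327.1 − (-321) = -6.1 m north and -149.6 − (-134) = -15.6 m east.
Residual distance = √((-6.1)² + (-15.6)²) = 16.8 m.

17 m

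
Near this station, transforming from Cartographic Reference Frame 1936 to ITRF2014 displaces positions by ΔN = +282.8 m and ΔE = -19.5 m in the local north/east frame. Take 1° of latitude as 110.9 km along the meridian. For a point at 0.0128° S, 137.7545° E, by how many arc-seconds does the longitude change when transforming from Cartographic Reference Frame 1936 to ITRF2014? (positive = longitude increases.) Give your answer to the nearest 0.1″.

At latitude -0.0128°, cos φ = 1.000000.
1° of longitude at this latitude = 110.9 × cos φ = 110.90 km, so Δλ = -19.5 / 110900.0 = -0.0001758° = -0.633″.

Δλ = -0.6″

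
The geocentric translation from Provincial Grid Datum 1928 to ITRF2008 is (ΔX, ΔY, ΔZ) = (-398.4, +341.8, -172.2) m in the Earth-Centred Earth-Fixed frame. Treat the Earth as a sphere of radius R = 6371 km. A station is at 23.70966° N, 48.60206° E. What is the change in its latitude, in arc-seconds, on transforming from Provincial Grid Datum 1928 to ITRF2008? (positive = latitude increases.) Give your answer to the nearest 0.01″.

Δφ = -5.01″

sin φ = 0.402102, cos φ = 0.915595, sin λ = 0.750135, cos λ = 0.661285.
North component: ΔN = −sin φ cos λ·ΔX − sin φ sin λ·ΔY + cos φ·ΔZ = −(0.402102)(0.661285)(-398.4) − (0.402102)(0.750135)(341.8) + (0.915595)(-172.2) = -154.83 m.
1° of latitude spans πR/180 = 111195 m, so Δφ = -154.83 / 111195 × 3600 = -5.013″.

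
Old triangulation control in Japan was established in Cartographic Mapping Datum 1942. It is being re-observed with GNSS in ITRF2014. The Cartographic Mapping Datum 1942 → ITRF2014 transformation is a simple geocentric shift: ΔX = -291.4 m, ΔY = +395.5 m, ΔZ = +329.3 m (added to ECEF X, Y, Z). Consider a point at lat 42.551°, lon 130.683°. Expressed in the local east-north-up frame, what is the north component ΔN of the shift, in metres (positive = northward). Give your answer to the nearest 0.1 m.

ΔN = -88.7 m

The local north axis is (−sin φ cos λ, −sin φ sin λ, cos φ), giving ΔN = -128.457 − 202.819 + 242.587 = -88.69 m.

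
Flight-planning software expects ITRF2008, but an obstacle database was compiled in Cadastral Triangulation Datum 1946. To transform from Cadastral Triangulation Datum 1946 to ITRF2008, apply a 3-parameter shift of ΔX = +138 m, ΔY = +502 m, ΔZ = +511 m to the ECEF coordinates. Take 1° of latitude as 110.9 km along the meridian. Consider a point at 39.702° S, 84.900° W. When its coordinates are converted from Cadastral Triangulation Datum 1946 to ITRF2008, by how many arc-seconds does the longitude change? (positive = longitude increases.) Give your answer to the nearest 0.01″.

sin φ = -0.638795, cos φ = 0.769377, sin λ = -0.996041, cos λ = 0.088894.
East component: ΔE = −sin λ·ΔX + cos λ·ΔY = −(-0.996041)(138) + (0.088894)(502) = 182.08 m.
1° of latitude spans 110900 m; at latitude φ, 1° of longitude spans that × cos φ = 85323.9 m, so Δλ = 182.08 / 85323.9 × 3600 = 7.682″.

Δλ = 7.68″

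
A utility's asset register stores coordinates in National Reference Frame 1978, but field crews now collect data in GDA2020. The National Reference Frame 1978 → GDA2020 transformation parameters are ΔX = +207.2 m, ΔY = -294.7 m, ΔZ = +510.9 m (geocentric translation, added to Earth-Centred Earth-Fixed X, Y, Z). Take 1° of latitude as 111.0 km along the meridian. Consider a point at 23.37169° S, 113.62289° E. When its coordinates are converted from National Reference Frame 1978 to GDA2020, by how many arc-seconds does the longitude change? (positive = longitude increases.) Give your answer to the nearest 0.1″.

sin φ = -0.396694, cos φ = 0.917951, sin λ = 0.916203, cos λ = -0.400715.
East component: ΔE = −sin λ·ΔX + cos λ·ΔY = −(0.916203)(207.2) + (-0.400715)(-294.7) = -71.75 m.
1° of latitude spans 111000 m; at latitude φ, 1° of longitude spans that × cos φ = 101892.5 m, so Δλ = -71.75 / 101892.5 × 3600 = -2.535″.

Δλ = -2.5″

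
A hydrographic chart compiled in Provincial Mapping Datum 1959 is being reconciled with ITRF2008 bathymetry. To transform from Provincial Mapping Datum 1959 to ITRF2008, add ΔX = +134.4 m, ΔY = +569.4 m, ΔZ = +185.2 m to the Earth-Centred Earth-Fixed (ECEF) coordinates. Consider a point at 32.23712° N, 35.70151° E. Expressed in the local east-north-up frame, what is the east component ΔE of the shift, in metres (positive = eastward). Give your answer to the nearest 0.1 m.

ΔE = 384.0 m

At φ = 32.23712°, λ = 35.70151°: sin φ = 0.533424, cos φ = 0.845848, sin λ = 0.583563, cos λ = 0.812068.
ΔE = −sin λ·ΔX + cos λ·ΔY = −(0.583563)·(134.4) + (0.812068)·(569.4) = 383.96 m.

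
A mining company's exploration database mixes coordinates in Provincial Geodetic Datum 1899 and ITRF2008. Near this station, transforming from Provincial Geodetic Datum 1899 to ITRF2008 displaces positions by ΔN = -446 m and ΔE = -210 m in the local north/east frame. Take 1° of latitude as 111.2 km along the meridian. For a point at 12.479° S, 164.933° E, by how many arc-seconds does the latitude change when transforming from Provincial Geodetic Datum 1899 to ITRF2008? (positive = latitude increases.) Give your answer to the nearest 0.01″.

Δφ = -14.44″

1° of latitude = 111.2 km, so Δφ = -446.0 / 111200 = -0.0040108° = -14.439″.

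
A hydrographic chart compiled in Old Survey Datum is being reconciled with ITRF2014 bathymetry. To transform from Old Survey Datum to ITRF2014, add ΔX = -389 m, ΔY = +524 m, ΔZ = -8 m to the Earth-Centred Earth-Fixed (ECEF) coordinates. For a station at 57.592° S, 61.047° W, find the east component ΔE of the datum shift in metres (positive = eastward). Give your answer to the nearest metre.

The local east axis at (φ, λ) is (−sin λ, cos λ, 0), so ΔE = −sin(-61.047°)·(-389) + cos(-61.047°)·524 = -86.72 m.

ΔE = -87 m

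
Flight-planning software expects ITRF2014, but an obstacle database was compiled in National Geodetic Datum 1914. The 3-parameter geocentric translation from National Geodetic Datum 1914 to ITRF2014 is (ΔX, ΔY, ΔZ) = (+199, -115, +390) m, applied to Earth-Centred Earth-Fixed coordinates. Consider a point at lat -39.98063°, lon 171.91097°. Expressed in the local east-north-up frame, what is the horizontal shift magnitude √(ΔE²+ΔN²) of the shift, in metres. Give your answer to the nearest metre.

At φ = -39.98063°, λ = 171.91097°: sin φ = -0.642529, cos φ = 0.766262, sin λ = 0.140712, cos λ = -0.990051.
ΔE = −sin λ·ΔX + cos λ·ΔY = −(0.140712)·(199) + (-0.990051)·(-115) = 85.85 m.
ΔN = −sin φ cos λ·ΔX − sin φ sin λ·ΔY + cos φ·ΔZ = −(-0.642529)(-0.990051)(199) − (-0.642529)(0.140712)(-115) + (0.766262)(390) = 161.85 m.
Horizontal magnitude = √(ΔE² + ΔN²) = √(85.85² + 161.85²) = 183.21 m.

183 m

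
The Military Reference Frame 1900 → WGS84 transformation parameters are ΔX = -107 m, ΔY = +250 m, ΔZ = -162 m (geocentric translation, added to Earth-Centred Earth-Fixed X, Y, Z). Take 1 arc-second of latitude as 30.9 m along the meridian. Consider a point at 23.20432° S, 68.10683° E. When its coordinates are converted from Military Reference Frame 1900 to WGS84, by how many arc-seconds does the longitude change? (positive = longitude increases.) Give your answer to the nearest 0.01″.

sin φ = -0.394011, cos φ = 0.919106, sin λ = 0.927881, cos λ = 0.372877.
East component: ΔE = −sin λ·ΔX + cos λ·ΔY = −(0.927881)(-107) + (0.372877)(250) = 192.50 m.
1° of latitude spans 3600 × 30.90 = 111240 m; at latitude φ, 1° of longitude spans that × cos φ = 102241.3 m, so Δλ = 192.50 / 102241.3 × 3600 = 6.778″.

Δλ = 6.78″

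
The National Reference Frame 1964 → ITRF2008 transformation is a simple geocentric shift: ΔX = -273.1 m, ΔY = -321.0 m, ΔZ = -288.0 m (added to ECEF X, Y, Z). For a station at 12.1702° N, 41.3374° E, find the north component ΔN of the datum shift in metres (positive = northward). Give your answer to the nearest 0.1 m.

ΔN = -193.6 m

The local north axis is (−sin φ cos λ, −sin φ sin λ, cos φ), giving ΔN = 43.228 + 44.697 − 281.527 = -193.60 m.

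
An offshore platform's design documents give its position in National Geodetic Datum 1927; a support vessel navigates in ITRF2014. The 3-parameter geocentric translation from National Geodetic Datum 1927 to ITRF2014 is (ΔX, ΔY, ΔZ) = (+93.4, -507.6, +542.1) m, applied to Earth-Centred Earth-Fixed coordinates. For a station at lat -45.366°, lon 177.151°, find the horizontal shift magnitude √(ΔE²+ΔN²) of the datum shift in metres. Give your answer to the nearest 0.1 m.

583.3 m

At φ = -45.366°, λ = 177.151°: sin φ = -0.711609, cos φ = 0.702575, sin λ = 0.049704, cos λ = -0.998764.
ΔE = −sin λ·ΔX + cos λ·ΔY = −(0.049704)·(93.4) + (-0.998764)·(-507.6) = 502.33 m.
ΔN = −sin φ cos λ·ΔX − sin φ sin λ·ΔY + cos φ·ΔZ = −(-0.711609)(-0.998764)(93.4) − (-0.711609)(0.049704)(-507.6) + (0.702575)(542.1) = 296.53 m.
Horizontal magnitude = √(ΔE² + ΔN²) = √(502.33² + 296.53²) = 583.32 m.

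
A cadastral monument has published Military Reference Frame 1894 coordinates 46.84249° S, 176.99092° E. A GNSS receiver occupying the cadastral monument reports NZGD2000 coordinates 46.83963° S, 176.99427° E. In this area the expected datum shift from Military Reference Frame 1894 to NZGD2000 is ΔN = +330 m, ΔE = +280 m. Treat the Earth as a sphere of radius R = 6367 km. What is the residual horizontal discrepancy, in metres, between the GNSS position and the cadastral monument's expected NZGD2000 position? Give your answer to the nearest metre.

Observed coordinate differences: Δφ = +0.00286°, Δλ = +0.00335°.
Converting to metres (1° lat = 111125 m, cos φ = 0.684006): observed ΔN = 317.8 m, observed ΔE = 254.6 m.
Subtracting the expected shift leaves a residual of 317.8 − (330) = -12.2 m north and 254.6 − (280) = -25.4 m east.
Residual distance = √((-12.2)² + (-25.4)²) = 28.1 m.

28 m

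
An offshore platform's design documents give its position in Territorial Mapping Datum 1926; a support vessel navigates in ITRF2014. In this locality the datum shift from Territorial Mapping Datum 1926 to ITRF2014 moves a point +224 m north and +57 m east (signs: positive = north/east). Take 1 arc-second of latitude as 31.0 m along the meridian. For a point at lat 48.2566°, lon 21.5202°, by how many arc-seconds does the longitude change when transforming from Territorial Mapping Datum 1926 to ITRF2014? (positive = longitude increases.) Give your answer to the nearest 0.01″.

At latitude 48.2566°, cos φ = 0.665796.
1″ of longitude at this latitude = 31.00 × cos φ = 20.6397 m, so Δλ = 57.0 / 20.6397 = 2.762″.

Δλ = 2.76″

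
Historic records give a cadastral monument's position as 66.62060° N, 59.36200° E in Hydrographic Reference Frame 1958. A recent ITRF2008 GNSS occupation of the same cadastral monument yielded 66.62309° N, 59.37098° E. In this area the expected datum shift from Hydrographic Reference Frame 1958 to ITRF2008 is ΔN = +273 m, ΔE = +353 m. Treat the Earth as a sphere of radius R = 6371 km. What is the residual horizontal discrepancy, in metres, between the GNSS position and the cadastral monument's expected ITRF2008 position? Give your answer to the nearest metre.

Observed coordinate differences: Δφ = +0.00249°, Δλ = +0.00898°.
Converting to metres (1° lat = 111195 m, cos φ = 0.396818): observed ΔN = 276.9 m, observed ΔE = 396.2 m.
Subtracting the expected shift leaves a residual of 276.9 − (273) = 3.9 m north and 396.2 − (353) = 43.2 m east.
Residual distance = √(3.9² + 43.2²) = 43.4 m.

43 m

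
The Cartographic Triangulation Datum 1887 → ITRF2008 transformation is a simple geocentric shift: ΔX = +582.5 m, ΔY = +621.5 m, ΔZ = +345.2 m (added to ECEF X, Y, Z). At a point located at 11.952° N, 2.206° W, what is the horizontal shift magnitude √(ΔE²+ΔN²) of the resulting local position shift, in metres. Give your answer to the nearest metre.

681 m

The local east axis at (φ, λ) is (−sin λ, cos λ, 0), so ΔE = −sin(-2.206°)·582.5 + cos(-2.206°)·621.5 = 643.46 m.
The local north axis is (−sin φ cos λ, −sin φ sin λ, cos φ), giving ΔN = -120.542 + 4.954 + 337.717 = 222.13 m.
Horizontal magnitude = √(ΔE² + ΔN²) = √(643.46² + 222.13²) = 680.72 m.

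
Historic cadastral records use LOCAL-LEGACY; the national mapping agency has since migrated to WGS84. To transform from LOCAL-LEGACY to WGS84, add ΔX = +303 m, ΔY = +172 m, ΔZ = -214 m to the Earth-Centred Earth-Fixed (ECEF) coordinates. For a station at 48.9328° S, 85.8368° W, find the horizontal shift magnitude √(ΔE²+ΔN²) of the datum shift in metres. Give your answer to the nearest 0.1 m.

404.0 m

The local east axis at (φ, λ) is (−sin λ, cos λ, 0), so ΔE = −sin(-85.8368°)·303 + cos(-85.8368°)·172 = 314.69 m.
The local north axis is (−sin φ cos λ, −sin φ sin λ, cos φ), giving ΔN = 16.584 − 129.335 − 140.586 = -253.34 m.
Horizontal magnitude = √(ΔE² + ΔN²) = √(314.69² + (-253.34)²) = 403.99 m.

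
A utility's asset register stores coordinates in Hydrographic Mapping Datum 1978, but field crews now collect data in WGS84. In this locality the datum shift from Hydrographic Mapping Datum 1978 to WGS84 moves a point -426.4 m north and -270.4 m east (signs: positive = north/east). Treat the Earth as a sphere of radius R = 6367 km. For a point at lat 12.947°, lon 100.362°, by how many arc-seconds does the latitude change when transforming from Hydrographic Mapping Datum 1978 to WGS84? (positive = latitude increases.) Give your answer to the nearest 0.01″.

Δφ = -13.81″

On a sphere of radius R, 1 rad of latitude = R, so Δφ = ΔN / R = -426.4 / 6367000 = -6.6970e-05 rad = -13.814″.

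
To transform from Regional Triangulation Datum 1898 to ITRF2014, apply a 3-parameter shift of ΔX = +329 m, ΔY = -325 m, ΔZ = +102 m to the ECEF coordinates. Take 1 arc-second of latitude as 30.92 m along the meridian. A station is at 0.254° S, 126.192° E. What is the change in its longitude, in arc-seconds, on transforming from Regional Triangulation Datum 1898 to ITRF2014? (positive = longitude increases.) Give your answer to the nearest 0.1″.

Δλ = -2.4″

sin φ = -0.004433, cos φ = 0.999990, sin λ = 0.807043, cos λ = -0.590493.
East component: ΔE = −sin λ·ΔX + cos λ·ΔY = −(0.807043)(329) + (-0.590493)(-325) = -73.61 m.
1° of latitude spans 3600 × 30.92 = 111312 m; at latitude φ, 1° of longitude spans that × cos φ = 111310.9 m, so Δλ = -73.61 / 111310.9 × 3600 = -2.381″.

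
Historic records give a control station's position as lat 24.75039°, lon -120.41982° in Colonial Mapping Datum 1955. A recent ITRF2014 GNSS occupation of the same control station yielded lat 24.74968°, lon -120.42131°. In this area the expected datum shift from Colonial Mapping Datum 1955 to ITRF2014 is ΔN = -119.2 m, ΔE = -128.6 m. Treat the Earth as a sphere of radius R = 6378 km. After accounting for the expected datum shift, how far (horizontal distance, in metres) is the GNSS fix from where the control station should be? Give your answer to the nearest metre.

46 m

Observed coordinate differences: Δφ = -0.00071°, Δλ = -0.00149°.
Converting to metres (1° lat = 111317 m, cos φ = 0.908140): observed ΔN = -79.0 m, observed ΔE = -150.6 m.
Subtracting the expected shift leaves a residual of -79.0 − (-119.2) = 40.2 m north and -150.6 − (-128.6) = -22.0 m east.
Residual distance = √(40.2² + (-22.0)²) = 45.8 m.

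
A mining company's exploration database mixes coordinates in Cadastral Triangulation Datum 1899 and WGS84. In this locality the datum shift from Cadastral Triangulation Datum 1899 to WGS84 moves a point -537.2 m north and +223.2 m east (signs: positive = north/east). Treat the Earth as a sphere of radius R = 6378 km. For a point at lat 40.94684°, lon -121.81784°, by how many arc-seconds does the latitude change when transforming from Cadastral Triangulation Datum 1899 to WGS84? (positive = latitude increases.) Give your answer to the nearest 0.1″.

Δφ = -17.4″

On a sphere of radius R, 1 rad of latitude = R, so Δφ = ΔN / R = -537.2 / 6378000 = -8.4227e-05 rad = -17.373″.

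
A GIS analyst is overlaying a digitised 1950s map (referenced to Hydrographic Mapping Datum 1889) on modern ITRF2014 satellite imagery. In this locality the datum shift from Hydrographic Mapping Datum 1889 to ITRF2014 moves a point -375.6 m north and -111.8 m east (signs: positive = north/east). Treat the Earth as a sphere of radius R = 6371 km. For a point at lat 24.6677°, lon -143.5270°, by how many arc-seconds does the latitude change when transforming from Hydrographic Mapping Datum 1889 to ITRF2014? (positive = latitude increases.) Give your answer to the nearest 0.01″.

On a sphere of radius R, 1 rad of latitude = R, so Δφ = ΔN / R = -375.6 / 6371000 = -5.8955e-05 rad = -12.160″.

Δφ = -12.16″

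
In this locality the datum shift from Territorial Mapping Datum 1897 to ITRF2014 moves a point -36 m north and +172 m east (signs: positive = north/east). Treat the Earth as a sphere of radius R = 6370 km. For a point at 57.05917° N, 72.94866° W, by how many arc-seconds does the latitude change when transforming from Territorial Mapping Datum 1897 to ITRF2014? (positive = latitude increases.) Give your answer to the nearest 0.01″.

On a sphere of radius R, 1 rad of latitude = R, so Δφ = ΔN / R = -36.0 / 6370000 = -5.6515e-06 rad = -1.166″.

Δφ = -1.17″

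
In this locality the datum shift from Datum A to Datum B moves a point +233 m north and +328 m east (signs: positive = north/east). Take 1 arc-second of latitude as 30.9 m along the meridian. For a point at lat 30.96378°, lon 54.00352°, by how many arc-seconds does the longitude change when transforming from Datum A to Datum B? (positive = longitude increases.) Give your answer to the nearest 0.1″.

Δλ = 12.4″

At latitude 30.96378°, cos φ = 0.857493.
1″ of longitude at this latitude = 30.90 × cos φ = 26.4965 m, so Δλ = 328.0 / 26.4965 = 12.379″.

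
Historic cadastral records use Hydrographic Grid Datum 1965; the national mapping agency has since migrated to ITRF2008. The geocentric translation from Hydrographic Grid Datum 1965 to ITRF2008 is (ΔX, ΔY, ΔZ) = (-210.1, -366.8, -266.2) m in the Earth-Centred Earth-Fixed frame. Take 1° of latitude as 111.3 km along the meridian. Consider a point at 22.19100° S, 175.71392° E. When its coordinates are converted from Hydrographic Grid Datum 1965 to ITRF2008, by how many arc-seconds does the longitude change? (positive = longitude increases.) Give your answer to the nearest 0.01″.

sin φ = -0.377695, cos φ = 0.925930, sin λ = 0.074736, cos λ = -0.997203.
East component: ΔE = −sin λ·ΔX + cos λ·ΔY = −(0.074736)(-210.1) + (-0.997203)(-366.8) = 381.48 m.
1° of latitude spans 111300 m; at latitude φ, 1° of longitude spans that × cos φ = 103056.0 m, so Δλ = 381.48 / 103056.0 × 3600 = 13.326″.

Δλ = 13.33″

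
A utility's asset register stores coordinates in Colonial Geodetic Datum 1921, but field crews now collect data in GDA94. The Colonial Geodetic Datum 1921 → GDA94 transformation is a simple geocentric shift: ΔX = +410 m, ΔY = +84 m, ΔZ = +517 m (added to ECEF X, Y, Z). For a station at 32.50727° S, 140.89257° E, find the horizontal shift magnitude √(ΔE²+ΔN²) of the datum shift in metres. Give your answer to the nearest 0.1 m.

At φ = -32.50727°, λ = 140.89257°: sin φ = -0.537407, cos φ = 0.843323, sin λ = 0.630776, cos λ = -0.775965.
ΔE = −sin λ·ΔX + cos λ·ΔY = −(0.630776)·(410) + (-0.775965)·(84) = -323.80 m.
ΔN = −sin φ cos λ·ΔX − sin φ sin λ·ΔY + cos φ·ΔZ = −(-0.537407)(-0.775965)(410) − (-0.537407)(0.630776)(84) + (0.843323)(517) = 293.50 m.
Horizontal magnitude = √(ΔE² + ΔN²) = √((-323.80)² + 293.50²) = 437.02 m.

437.0 m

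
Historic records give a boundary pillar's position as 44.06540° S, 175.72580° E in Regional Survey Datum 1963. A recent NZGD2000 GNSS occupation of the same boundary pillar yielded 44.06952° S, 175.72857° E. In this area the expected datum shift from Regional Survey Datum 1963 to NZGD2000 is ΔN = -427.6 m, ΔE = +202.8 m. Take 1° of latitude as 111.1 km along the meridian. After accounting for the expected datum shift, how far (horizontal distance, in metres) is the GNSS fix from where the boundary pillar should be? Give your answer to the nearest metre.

Observed coordinate differences: Δφ = -0.00412°, Δλ = +0.00277°.
Converting to metres (1° lat = 111100 m, cos φ = 0.718546): observed ΔN = -457.7 m, observed ΔE = 221.1 m.
Subtracting the expected shift leaves a residual of -457.7 − (-427.6) = -30.1 m north and 221.1 − (202.8) = 18.3 m east.
Residual distance = √((-30.1)² + 18.3²) = 35.3 m.

35 m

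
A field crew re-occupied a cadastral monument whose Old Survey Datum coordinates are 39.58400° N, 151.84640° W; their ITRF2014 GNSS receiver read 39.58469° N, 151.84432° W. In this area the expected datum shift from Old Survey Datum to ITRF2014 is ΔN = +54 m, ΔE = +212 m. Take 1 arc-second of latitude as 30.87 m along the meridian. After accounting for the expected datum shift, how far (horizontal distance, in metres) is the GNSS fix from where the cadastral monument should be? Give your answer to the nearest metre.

Observed coordinate differences: Δφ = +0.00069°, Δλ = +0.00208°.
Converting to metres (1° lat = 111132 m, cos φ = 0.770691): observed ΔN = 76.7 m, observed ΔE = 178.1 m.
Subtracting the expected shift leaves a residual of 76.7 − (54) = 22.7 m north and 178.1 − (212) = -33.9 m east.
Residual distance = √(22.7² + (-33.9)²) = 40.7 m.

41 m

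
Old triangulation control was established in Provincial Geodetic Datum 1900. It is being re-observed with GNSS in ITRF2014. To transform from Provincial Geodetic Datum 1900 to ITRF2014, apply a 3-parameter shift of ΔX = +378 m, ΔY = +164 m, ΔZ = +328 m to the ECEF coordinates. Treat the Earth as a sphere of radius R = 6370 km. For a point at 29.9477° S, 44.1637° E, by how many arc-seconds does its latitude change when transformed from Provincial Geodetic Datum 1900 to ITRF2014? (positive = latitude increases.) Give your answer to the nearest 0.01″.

Δφ = 15.43″

sin φ = -0.499209, cos φ = 0.866481, sin λ = 0.696711, cos λ = 0.717352.
North component: ΔN = −sin φ cos λ·ΔX − sin φ sin λ·ΔY + cos φ·ΔZ = −(-0.499209)(0.717352)(378) − (-0.499209)(0.696711)(164) + (0.866481)(328) = 476.61 m.
1° of latitude spans πR/180 = 111177 m, so Δφ = 476.61 / 111177 × 3600 = 15.433″.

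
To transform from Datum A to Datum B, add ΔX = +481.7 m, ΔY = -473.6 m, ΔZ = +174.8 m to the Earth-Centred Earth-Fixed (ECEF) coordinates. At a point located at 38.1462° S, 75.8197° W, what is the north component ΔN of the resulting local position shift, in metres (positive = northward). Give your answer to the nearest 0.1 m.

At φ = -38.1462°, λ = -75.8197°: sin φ = -0.617670, cos φ = 0.786437, sin λ = -0.969530, cos λ = 0.244974.
ΔN = −sin φ cos λ·ΔX − sin φ sin λ·ΔY + cos φ·ΔZ = −(-0.617670)(0.244974)(481.7) − (-0.617670)(-0.969530)(-473.6) + (0.786437)(174.8) = 493.97 m.

ΔN = 494.0 m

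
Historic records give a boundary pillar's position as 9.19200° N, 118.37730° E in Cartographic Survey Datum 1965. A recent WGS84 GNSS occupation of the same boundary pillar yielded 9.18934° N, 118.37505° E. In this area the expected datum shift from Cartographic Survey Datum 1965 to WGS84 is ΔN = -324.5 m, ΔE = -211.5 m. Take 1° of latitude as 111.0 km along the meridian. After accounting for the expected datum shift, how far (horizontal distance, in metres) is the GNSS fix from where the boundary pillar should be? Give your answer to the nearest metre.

46 m

Observed coordinate differences: Δφ = -0.00266°, Δλ = -0.00225°.
Converting to metres (1° lat = 111000 m, cos φ = 0.987159): observed ΔN = -295.3 m, observed ΔE = -246.5 m.
Subtracting the expected shift leaves a residual of -295.3 − (-324.5) = 29.2 m north and -246.5 − (-211.5) = -35.0 m east.
Residual distance = √(29.2² + (-35.0)²) = 45.6 m.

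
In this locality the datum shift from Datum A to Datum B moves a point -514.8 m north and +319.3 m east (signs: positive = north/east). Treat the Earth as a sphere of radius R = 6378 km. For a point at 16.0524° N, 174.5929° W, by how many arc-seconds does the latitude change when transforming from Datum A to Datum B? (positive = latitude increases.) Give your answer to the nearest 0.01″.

Δφ = -16.65″

On a sphere of radius R, 1 rad of latitude = R, so Δφ = ΔN / R = -514.8 / 6378000 = -8.0715e-05 rad = -16.649″.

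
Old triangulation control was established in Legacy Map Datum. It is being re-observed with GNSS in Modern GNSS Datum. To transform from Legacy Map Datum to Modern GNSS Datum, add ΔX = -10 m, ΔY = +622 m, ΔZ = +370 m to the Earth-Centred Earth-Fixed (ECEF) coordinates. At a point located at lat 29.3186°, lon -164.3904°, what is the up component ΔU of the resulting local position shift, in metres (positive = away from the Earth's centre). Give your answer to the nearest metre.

ΔU = 44 m

At φ = 29.3186°, λ = -164.3904°: sin φ = 0.489666, cos φ = 0.871910, sin λ = -0.269081, cos λ = -0.963117.
ΔU = cos φ cos λ·ΔX + cos φ sin λ·ΔY + sin φ·ΔZ = (0.871910)(-0.963117)(-10) + (0.871910)(-0.269081)(622) + (0.489666)(370) = 43.64 m.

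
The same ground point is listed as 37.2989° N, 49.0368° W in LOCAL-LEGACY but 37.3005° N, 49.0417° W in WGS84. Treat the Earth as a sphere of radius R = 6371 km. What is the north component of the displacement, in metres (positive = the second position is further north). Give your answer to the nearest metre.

ΔN = 178 m

Δφ = 37.3005° − 37.2989° = +0.0016°; Δλ = -49.0417° − -49.0368° = -0.0049°.
1° along a meridian = πR/180 = 111195 m.
ΔN = Δφ × 111195 = 177.9 m; ΔE = Δλ × 111195 × cos(37.2989°) = -0.0049 × 111195 × 0.795485 = -433.4 m.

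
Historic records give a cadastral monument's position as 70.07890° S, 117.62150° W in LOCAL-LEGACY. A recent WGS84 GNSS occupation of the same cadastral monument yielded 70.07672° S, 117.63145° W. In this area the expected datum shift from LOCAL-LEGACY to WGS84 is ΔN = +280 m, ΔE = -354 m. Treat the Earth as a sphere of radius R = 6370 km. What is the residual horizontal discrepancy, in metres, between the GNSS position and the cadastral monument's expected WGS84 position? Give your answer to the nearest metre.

Observed coordinate differences: Δφ = +0.00218°, Δλ = -0.00995°.
Converting to metres (1° lat = 111177 m, cos φ = 0.340726): observed ΔN = 242.4 m, observed ΔE = -376.9 m.
Subtracting the expected shift leaves a residual of 242.4 − (280) = -37.6 m north and -376.9 − (-354) = -22.9 m east.
Residual distance = √((-37.6)² + (-22.9)²) = 44.1 m.

44 m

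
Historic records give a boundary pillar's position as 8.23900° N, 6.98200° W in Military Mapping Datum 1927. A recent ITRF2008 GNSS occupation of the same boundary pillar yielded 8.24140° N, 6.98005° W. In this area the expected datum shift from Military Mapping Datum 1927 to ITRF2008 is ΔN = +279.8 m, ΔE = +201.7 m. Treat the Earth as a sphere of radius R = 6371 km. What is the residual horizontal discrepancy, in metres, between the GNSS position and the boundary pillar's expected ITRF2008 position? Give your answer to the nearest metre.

Observed coordinate differences: Δφ = +0.00240°, Δλ = +0.00195°.
Converting to metres (1° lat = 111195 m, cos φ = 0.989679): observed ΔN = 266.9 m, observed ΔE = 214.6 m.
Subtracting the expected shift leaves a residual of 266.9 − (279.8) = -12.9 m north and 214.6 − (201.7) = 12.9 m east.
Residual distance = √((-12.9)² + 12.9²) = 18.3 m.

18 m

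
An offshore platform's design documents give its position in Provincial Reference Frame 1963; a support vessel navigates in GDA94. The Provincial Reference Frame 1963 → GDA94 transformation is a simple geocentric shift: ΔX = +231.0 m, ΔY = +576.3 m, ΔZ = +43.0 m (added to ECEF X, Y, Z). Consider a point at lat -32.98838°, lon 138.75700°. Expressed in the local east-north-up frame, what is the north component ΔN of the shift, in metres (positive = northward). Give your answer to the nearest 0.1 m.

ΔN = 148.4 m

At φ = -32.98838°, λ = 138.75700°: sin φ = -0.544469, cos φ = 0.838781, sin λ = 0.659254, cos λ = -0.751920.
ΔN = −sin φ cos λ·ΔX − sin φ sin λ·ΔY + cos φ·ΔZ = −(-0.544469)(-0.751920)(231.0) − (-0.544469)(0.659254)(576.3) + (0.838781)(43.0) = 148.36 m.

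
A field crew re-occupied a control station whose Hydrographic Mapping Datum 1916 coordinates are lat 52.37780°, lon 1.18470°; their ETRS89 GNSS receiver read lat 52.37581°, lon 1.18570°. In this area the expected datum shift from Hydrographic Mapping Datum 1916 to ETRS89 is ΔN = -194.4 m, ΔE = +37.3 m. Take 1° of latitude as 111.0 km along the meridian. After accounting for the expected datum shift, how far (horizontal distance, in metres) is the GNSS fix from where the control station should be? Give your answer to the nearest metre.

Observed coordinate differences: Δφ = -0.00199°, Δλ = +0.00100°.
Converting to metres (1° lat = 111000 m, cos φ = 0.610452): observed ΔN = -220.9 m, observed ΔE = 67.8 m.
Subtracting the expected shift leaves a residual of -220.9 − (-194.4) = -26.5 m north and 67.8 − (37.3) = 30.5 m east.
Residual distance = √((-26.5)² + 30.5²) = 40.4 m.

40 m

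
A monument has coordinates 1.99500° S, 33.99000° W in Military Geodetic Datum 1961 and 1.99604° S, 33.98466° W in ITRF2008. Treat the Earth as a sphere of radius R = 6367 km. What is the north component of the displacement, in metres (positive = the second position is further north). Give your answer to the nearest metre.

Δφ = -1.99604° − -1.99500° = -0.00104°; Δλ = -33.98466° − -33.99000° = +0.00534°.
1° along a meridian = πR/180 = 111125 m.
ΔN = Δφ × 111125 = -115.6 m; ΔE = Δλ × 111125 × cos(-1.99500°) = +0.00534 × 111125 × 0.999394 = 593.0 m.

ΔN = -116 m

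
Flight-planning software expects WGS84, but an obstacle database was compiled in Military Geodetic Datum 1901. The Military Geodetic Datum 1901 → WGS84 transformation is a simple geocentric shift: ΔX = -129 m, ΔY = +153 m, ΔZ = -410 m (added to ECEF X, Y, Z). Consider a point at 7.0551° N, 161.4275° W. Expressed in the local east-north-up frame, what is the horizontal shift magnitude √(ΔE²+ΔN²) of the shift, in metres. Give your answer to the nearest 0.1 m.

At φ = 7.0551°, λ = -161.4275°: sin φ = 0.122824, cos φ = 0.992428, sin λ = -0.318504, cos λ = -0.947921.
ΔE = −sin λ·ΔX + cos λ·ΔY = −(-0.318504)·(-129) + (-0.947921)·(153) = -186.12 m.
ΔN = −sin φ cos λ·ΔX − sin φ sin λ·ΔY + cos φ·ΔZ = −(0.122824)(-0.947921)(-129) − (0.122824)(-0.318504)(153) + (0.992428)(-410) = -415.93 m.
Horizontal magnitude = √(ΔE² + ΔN²) = √((-186.12)² + (-415.93)²) = 455.67 m.

455.7 m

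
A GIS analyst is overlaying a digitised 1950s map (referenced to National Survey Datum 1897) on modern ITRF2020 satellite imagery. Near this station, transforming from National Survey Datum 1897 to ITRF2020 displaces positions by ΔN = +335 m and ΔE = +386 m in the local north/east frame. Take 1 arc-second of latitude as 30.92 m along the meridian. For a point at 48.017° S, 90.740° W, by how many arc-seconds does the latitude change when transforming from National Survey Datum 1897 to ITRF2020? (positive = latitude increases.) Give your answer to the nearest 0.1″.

1″ of latitude = 30.92 m, so Δφ = 335.0 / 30.92 = 10.834″.

Δφ = 10.8″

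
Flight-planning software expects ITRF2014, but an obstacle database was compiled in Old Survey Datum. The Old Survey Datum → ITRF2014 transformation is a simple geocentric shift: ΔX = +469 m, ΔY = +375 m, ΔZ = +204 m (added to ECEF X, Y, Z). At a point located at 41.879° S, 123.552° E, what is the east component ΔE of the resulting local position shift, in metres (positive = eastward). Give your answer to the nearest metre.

ΔE = -598 m

At φ = -41.879°, λ = 123.552°: sin φ = -0.667560, cos φ = 0.744556, sin λ = 0.833385, cos λ = -0.552694.
ΔE = −sin λ·ΔX + cos λ·ΔY = −(0.833385)·(469) + (-0.552694)·(375) = -598.12 m.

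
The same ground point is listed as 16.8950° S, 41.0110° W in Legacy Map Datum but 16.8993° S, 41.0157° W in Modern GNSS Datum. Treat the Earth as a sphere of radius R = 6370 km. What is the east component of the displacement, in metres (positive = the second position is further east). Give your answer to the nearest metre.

Δφ = -16.8993° − -16.8950° = -0.0043°; Δλ = -41.0157° − -41.0110° = -0.0047°.
1° along a meridian = πR/180 = 111177 m.
ΔN = Δφ × 111177 = -478.1 m; ΔE = Δλ × 111177 × cos(-16.8950°) = -0.0047 × 111177 × 0.956839 = -500.0 m.

ΔE = -500 m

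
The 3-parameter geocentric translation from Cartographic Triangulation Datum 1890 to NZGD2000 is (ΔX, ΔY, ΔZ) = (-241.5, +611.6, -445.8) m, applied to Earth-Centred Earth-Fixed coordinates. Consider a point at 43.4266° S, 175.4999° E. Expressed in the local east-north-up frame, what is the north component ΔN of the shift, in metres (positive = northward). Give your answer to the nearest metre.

At φ = -43.4266°, λ = 175.4999°: sin φ = -0.687425, cos φ = 0.726256, sin λ = 0.078461, cos λ = -0.996917.
ΔN = −sin φ cos λ·ΔX − sin φ sin λ·ΔY + cos φ·ΔZ = −(-0.687425)(-0.996917)(-241.5) − (-0.687425)(0.078461)(611.6) + (0.726256)(-445.8) = -125.28 m.

ΔN = -125 m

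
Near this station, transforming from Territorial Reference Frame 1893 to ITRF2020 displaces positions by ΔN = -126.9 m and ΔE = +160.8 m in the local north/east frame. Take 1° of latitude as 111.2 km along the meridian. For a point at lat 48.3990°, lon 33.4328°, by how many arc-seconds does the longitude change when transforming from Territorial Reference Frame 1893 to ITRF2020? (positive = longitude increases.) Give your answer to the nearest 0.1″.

Δλ = 7.8″

At latitude 48.3990°, cos φ = 0.663939.
1° of longitude at this latitude = 111.2 × cos φ = 73.83 km, so Δλ = 160.8 / 73830.0 = 0.0021780° = 7.841″.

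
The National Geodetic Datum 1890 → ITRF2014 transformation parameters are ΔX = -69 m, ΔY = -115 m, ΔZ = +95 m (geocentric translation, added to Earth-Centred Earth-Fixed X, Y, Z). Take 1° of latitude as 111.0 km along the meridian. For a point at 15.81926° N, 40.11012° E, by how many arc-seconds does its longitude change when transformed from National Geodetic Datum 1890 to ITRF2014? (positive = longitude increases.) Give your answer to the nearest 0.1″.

sin φ = 0.272604, cos φ = 0.962126, sin λ = 0.644259, cos λ = 0.764808.
East component: ΔE = −sin λ·ΔX + cos λ·ΔY = −(0.644259)(-69) + (0.764808)(-115) = -43.50 m.
1° of latitude spans 111000 m; at latitude φ, 1° of longitude spans that × cos φ = 106796.0 m, so Δλ = -43.50 / 106796.0 × 3600 = -1.466″.

Δλ = -1.5″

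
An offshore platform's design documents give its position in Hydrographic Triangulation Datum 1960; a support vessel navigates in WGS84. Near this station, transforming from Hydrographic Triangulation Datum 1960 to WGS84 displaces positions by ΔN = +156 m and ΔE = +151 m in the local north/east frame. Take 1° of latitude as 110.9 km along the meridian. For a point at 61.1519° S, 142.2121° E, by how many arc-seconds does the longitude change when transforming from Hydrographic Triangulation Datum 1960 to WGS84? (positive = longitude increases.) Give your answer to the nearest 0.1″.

At latitude -61.1519°, cos φ = 0.482489.
1° of longitude at this latitude = 110.9 × cos φ = 53.51 km, so Δλ = 151.0 / 53508.0 = 0.0028220° = 10.159″.

Δλ = 10.2″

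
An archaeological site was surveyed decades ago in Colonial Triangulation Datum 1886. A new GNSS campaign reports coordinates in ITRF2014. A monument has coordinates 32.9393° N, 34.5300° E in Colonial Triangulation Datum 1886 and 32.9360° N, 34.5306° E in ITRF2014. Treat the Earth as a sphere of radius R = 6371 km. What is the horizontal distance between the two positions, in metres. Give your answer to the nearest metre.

Δφ = 32.9360° − 32.9393° = -0.0033°; Δλ = 34.5306° − 34.5300° = +0.0006°.
1° along a meridian = πR/180 = 111195 m.
ΔN = Δφ × 111195 = -366.9 m; ΔE = Δλ × 111195 × cos(32.9393°) = +0.0006 × 111195 × 0.839247 = 56.0 m.
Distance = √(ΔE² + ΔN²) = √(56.0² + (-366.9)²) = 371.2 m.

371 m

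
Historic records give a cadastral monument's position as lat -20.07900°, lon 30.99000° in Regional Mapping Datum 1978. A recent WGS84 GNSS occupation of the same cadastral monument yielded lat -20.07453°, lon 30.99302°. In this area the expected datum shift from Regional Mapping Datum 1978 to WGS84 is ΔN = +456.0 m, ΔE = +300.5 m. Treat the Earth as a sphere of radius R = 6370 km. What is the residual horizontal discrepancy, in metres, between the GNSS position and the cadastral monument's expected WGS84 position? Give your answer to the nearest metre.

44 m

Observed coordinate differences: Δφ = +0.00447°, Δλ = +0.00302°.
Converting to metres (1° lat = 111177 m, cos φ = 0.939220): observed ΔN = 497.0 m, observed ΔE = 315.3 m.
Subtracting the expected shift leaves a residual of 497.0 − (456.0) = 41.0 m north and 315.3 − (300.5) = 14.8 m east.
Residual distance = √(41.0² + 14.8²) = 43.6 m.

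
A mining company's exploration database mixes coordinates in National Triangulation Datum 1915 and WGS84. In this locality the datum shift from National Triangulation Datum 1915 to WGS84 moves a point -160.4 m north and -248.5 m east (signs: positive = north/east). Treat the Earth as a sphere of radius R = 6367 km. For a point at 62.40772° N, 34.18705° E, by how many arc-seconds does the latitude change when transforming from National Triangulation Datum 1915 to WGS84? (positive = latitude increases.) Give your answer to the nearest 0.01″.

Δφ = -5.20″

On a sphere of radius R, 1 rad of latitude = R, so Δφ = ΔN / R = -160.4 / 6367000 = -2.5192e-05 rad = -5.196″.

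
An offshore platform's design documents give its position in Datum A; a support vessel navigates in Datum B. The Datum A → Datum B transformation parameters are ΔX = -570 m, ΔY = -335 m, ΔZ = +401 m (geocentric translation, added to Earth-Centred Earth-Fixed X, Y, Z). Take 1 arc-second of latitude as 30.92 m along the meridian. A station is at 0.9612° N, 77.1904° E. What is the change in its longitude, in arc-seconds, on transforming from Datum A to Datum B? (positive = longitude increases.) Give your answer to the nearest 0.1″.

Δλ = 15.6″

sin φ = 0.016775, cos φ = 0.999859, sin λ = 0.975112, cos λ = 0.221712.
East component: ΔE = −sin λ·ΔX + cos λ·ΔY = −(0.975112)(-570) + (0.221712)(-335) = 481.54 m.
1° of latitude spans 3600 × 30.92 = 111312 m; at latitude φ, 1° of longitude spans that × cos φ = 111296.3 m, so Δλ = 481.54 / 111296.3 × 3600 = 15.576″.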